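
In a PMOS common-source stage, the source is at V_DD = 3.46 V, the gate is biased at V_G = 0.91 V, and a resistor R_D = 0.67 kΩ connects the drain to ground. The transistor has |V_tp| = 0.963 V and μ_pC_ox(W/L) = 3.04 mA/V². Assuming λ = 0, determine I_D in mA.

I_D = 3.49 mA

V_SG = V_DD − V_G = 3.46 − 0.91 = 2.55 V, so V_ov = 2.55 − 0.963 = 1.59 V.
Assume saturation: I_D = ½ k_p V_ov² = 0.5 × 3.04 × 1.59² = 3.83 mA, giving V_SD = V_DD − I_D R_D = 3.46 − 3.83 × 0.67 = 0.895 V.
But 0.895 V < V_ov = 1.59 V, so the device is actually in triode.
In triode I_D = k_p[V_ov V_SD − ½ V_SD²] and I_D = (V_DD − V_SD)/R_D. Equating: 1.02 V_SD² − 4.232 V_SD + 3.46 = 0, giving V_SD = 1.12 V (the root below V_ov).
I_D = (3.46 − 1.12) / 0.67 = 3.49 mA.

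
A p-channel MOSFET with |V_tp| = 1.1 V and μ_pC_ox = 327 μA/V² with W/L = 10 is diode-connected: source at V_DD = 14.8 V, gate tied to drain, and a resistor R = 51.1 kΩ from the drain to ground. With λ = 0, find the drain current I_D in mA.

I_D = 0.260 mA

With gate tied to drain, V_SG = V_SD ≥ V_SG − |V_tp|, so the device is in saturation.
k_p = μ_pC_ox · (W/L) = 3.27 mA/V².
KCL at the drain: ½ k_p (V_SG − |V_tp|)² = (V_DD − V_SG)/R.
Let x = V_SG − 1.1. Then 83.5 x² + x − 13.7 = 0, giving x = 0.399 V (positive root), so V_SG = 1.5 V.
I_D = (V_DD − V_SG)/R = (14.8 − 1.5) / 51.1 = 0.26 mA.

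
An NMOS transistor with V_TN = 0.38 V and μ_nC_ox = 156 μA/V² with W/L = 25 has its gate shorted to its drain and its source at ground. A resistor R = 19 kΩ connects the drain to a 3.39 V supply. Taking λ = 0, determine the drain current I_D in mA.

I_D = 0.144 mA

With gate tied to drain, V_GS = V_DS ≥ V_GS − V_TN, so the device is in saturation.
k_n = μ_nC_ox · (W/L) = 3.9 mA/V².
KCL at the drain: ½ k_n (V_GS − V_TN)² = (V_DD − V_GS)/R.
Let x = V_GS − 0.38. Then 37 x² + x − 3.01 = 0, giving x = 0.272 V (positive root), so V_GS = 0.652 V.
I_D = (V_DD − V_GS)/R = (3.39 − 0.652) / 19 = 0.144 mA.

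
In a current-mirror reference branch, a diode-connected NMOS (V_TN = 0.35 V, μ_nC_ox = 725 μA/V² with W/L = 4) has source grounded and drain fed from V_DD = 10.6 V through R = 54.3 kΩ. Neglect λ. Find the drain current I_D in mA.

With gate tied to drain, V_GS = V_DS ≥ V_GS − V_TN, so the device is in saturation.
k_n = μ_nC_ox · (W/L) = 2.9 mA/V².
KCL at the drain: ½ k_n (V_GS − V_TN)² = (V_DD − V_GS)/R.
Let x = V_GS − 0.35. Then 78.7 x² + x − 10.25 = 0, giving x = 0.355 V (positive root), so V_GS = 0.705 V.
I_D = (V_DD − V_GS)/R = (10.6 − 0.705) / 54.3 = 0.182 mA.

I_D = 0.182 mA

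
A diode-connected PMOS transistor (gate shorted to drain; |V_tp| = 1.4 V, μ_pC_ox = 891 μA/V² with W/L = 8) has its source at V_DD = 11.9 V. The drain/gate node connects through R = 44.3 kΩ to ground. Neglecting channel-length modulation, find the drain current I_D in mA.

With gate tied to drain, V_SG = V_SD ≥ V_SG − |V_tp|, so the device is in saturation.
k_p = μ_pC_ox · (W/L) = 7.128 mA/V².
KCL at the drain: ½ k_p (V_SG − |V_tp|)² = (V_DD − V_SG)/R.
Let x = V_SG − 1.4. Then 158 x² + x − 10.5 = 0, giving x = 0.255 V (positive root), so V_SG = 1.65 V.
I_D = (V_DD − V_SG)/R = (11.9 − 1.65) / 44.3 = 0.231 mA.

I_D = 0.231 mA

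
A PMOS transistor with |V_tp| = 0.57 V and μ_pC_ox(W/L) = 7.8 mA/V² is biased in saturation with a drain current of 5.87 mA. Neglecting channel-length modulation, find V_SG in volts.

V_SG = 1.80 V

In saturation I_D = ½ k_p (V_SG − |V_tp|)², so V_SG − |V_tp| = √(2 I_D / k_p) = √(2 × 5.87 / 7.8) = 1.23 V.
V_SG = 0.57 + 1.23 = 1.8 V.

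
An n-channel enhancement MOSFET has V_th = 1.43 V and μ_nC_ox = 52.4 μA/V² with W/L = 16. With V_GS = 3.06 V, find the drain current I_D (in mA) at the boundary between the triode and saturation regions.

I_D = 1.11 mA

At the boundary V_DS = V_ov = V_GS − V_th = 3.06 − 1.43 = 1.63 V.
k_n = μ_nC_ox · (W/L) = 0.8384 mA/V².
I_D = ½ k_n V_ov² = 0.5 × 0.8384 × 1.63² = 1.11 mA.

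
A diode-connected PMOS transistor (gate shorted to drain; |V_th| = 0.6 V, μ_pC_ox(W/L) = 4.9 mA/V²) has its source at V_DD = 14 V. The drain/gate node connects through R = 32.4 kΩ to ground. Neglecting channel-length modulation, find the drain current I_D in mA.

I_D = 0.401 mA

With gate tied to drain, V_SG = V_SD ≥ V_SG − |V_th|, so the device is in saturation.
KCL at the drain: ½ k_p (V_SG − |V_th|)² = (V_DD − V_SG)/R.
Let x = V_SG − 0.6. Then 79.4 x² + x − 13.4 = 0, giving x = 0.405 V (positive root), so V_SG = 1 V.
I_D = (V_DD − V_SG)/R = (14 − 1) / 32.4 = 0.401 mA.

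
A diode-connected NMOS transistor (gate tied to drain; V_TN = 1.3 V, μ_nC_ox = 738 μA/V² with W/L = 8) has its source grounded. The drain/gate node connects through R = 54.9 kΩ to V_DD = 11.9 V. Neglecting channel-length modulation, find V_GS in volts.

With gate tied to drain, V_GS = V_DS ≥ V_GS − V_TN, so the device is in saturation.
k_n = μ_nC_ox · (W/L) = 5.904 mA/V².
KCL at the drain: ½ k_n (V_GS − V_TN)² = (V_DD − V_GS)/R.
Let x = V_GS − 1.3. Then 162 x² + x − 10.6 = 0, giving x = 0.253 V (positive root), so V_GS = 1.55 V.
I_D = (V_DD − V_GS)/R = (11.9 − 1.55) / 54.9 = 0.188 mA.

V_GS = 1.55 V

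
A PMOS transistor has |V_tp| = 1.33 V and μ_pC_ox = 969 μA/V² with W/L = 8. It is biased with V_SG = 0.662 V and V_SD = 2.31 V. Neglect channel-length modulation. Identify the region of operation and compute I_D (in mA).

Cutoff; I_D = 0 mA

V_SG = 0.662 V < |V_tp| = 1.33 V, so the transistor is in cutoff.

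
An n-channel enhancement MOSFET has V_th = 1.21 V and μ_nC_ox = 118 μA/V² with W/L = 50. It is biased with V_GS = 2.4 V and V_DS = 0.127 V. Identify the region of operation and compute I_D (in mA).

Triode; I_D = 0.844 mA

k_n = μ_nC_ox · (W/L) = 5.9 mA/V².
V_ov = V_GS − V_th = 2.4 − 1.21 = 1.19 V.
Since V_DS = 0.127 V < V_ov = 1.19 V, the device is in the triode region.
I_D = k_n [V_ov · V_DS − ½ V_DS²] = 5.9 × [1.19 × 0.127 − 0.5 × 0.127²] = 0.844 mA.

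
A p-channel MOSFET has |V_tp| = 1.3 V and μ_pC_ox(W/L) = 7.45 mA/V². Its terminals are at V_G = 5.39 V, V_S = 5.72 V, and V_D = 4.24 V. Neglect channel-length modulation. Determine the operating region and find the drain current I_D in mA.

Cutoff; I_D = 0 mA

V_SG = V_S − V_G = 5.72 − 5.39 = 0.33 V; V_SD = V_S − V_D = 5.72 − 4.24 = 1.48 V.
V_SG = 0.33 V < |V_tp| = 1.3 V, so the transistor is in cutoff.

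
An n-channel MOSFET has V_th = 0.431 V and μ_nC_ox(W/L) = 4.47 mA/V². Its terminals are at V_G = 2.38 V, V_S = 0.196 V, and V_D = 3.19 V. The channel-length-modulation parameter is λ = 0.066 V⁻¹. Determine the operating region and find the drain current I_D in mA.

Saturation; I_D = 8.23 mA

V_GS = V_G − V_S = 2.38 − 0.196 = 2.18 V; V_DS = V_D − V_S = 3.19 − 0.196 = 2.99 V.
V_ov = V_GS − V_th = 2.18 − 0.431 = 1.75 V.
Since V_DS = 2.99 V ≥ V_ov = 1.75 V, the device is in saturation.
I_D = ½ k_n V_ov² (1 + λ V_DS) = 0.5 × 4.47 × 1.75² × (1 + 0.066 × 2.99) = 8.23 mA.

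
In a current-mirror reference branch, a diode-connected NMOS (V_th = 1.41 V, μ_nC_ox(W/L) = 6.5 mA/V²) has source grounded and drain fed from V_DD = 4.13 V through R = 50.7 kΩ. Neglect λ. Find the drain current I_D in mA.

With gate tied to drain, V_GS = V_DS ≥ V_GS − V_th, so the device is in saturation.
KCL at the drain: ½ k_n (V_GS − V_th)² = (V_DD − V_GS)/R.
Let x = V_GS − 1.41. Then 165 x² + x − 2.72 = 0, giving x = 0.125 V (positive root), so V_GS = 1.54 V.
I_D = (V_DD − V_GS)/R = (4.13 − 1.54) / 50.7 = 0.0512 mA.

I_D = 0.0512 mA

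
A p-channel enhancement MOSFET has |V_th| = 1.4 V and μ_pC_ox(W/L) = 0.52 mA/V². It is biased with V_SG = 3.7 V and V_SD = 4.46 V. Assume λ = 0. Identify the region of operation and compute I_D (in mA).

Saturation; I_D = 1.38 mA

V_ov = V_SG − |V_th| = 3.7 − 1.4 = 2.3 V.
Since V_SD = 4.46 V ≥ V_ov = 2.3 V, the device is in saturation.
I_D = ½ k_p V_ov² = 0.5 × 0.52 × 2.3² = 1.38 mA.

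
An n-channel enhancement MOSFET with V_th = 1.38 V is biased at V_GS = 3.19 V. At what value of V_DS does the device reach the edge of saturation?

The boundary between triode and saturation is V_DS = V_GS − V_th = V_ov.
V_ov = 3.19 − 1.38 = 1.81 V.

V_DS,sat = 1.81 V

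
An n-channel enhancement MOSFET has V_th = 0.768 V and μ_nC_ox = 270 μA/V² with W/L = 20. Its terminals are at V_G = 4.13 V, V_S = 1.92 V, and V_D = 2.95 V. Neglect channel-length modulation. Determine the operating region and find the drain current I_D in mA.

V_GS = V_G − V_S = 4.13 − 1.92 = 2.21 V; V_DS = V_D − V_S = 2.95 − 1.92 = 1.03 V.
k_n = μ_nC_ox · (W/L) = 5.4 mA/V².
V_ov = V_GS − V_th = 2.21 − 0.768 = 1.44 V.
Since V_DS = 1.03 V < V_ov = 1.44 V, the device is in the triode region.
I_D = k_n [V_ov · V_DS − ½ V_DS²] = 5.4 × [1.44 × 1.03 − 0.5 × 1.03²] = 5.16 mA.

Triode; I_D = 5.16 mA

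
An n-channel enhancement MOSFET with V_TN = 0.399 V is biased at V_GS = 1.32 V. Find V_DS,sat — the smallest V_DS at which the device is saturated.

The boundary between triode and saturation is V_DS = V_GS − V_TN = V_ov.
V_ov = 1.32 − 0.399 = 0.921 V.

V_DS,sat = 0.921 V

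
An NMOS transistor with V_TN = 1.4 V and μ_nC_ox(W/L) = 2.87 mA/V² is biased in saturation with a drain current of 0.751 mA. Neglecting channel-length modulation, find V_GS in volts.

V_GS = 2.12 V

In saturation I_D = ½ k_n (V_GS − V_TN)², so V_GS − V_TN = √(2 I_D / k_n) = √(2 × 0.751 / 2.87) = 0.723 V.
V_GS = 1.4 + 0.723 = 2.12 V.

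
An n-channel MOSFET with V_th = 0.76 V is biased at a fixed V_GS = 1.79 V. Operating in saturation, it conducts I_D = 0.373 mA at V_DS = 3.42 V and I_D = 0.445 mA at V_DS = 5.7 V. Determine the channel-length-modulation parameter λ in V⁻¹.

With V_GS fixed, I_D ∝ (1 + λ V_DS) in saturation, so I_D2/I_D1 = (1 + λ V_DS2)/(1 + λ V_DS1).
0.445/0.373 = 1.193 = (1 + 5.7 λ)/(1 + 3.42 λ).
Solving: λ (I_D1 V_DS2 − I_D2 V_DS1) = I_D2 − I_D1, so λ = (0.445 − 0.373) / (0.373 × 5.7 − 0.445 × 3.42) = 0.072 / 0.604 = 0.119 V⁻¹.

λ = 0.119 V⁻¹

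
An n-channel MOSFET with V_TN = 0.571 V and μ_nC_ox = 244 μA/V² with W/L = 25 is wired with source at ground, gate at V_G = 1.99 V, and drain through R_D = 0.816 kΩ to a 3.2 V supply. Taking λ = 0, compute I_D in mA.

V_GS = V_G = 1.99 V, so V_ov = 1.99 − 0.571 = 1.42 V.
k_n = μ_nC_ox · (W/L) = 6.1 mA/V².
Assume saturation: I_D = ½ k_n V_ov² = 0.5 × 6.1 × 1.42² = 6.14 mA, giving V_DS = V_DD − I_D R_D = 3.2 − 6.14 × 0.816 = -1.81 V.
But -1.81 V < V_ov = 1.42 V, so the device is actually in triode.
In triode I_D = k_n[V_ov V_DS − ½ V_DS²] and I_D = (V_DD − V_DS)/R_D. Equating: 2.49 V_DS² − 8.063 V_DS + 3.2 = 0, giving V_DS = 0.463 V (the root below V_ov).
I_D = (3.2 − 0.463) / 0.816 = 3.35 mA.

I_D = 3.35 mA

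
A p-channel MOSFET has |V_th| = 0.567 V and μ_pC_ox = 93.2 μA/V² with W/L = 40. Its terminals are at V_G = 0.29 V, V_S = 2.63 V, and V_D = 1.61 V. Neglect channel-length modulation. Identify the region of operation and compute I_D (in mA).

V_SG = V_S − V_G = 2.63 − 0.29 = 2.34 V; V_SD = V_S − V_D = 2.63 − 1.61 = 1.02 V.
k_p = μ_pC_ox · (W/L) = 3.728 mA/V².
V_ov = V_SG − |V_th| = 2.34 − 0.567 = 1.77 V.
Since V_SD = 1.02 V < V_ov = 1.77 V, the device is in the triode region.
I_D = k_p [V_ov · V_SD − ½ V_SD²] = 3.728 × [1.77 × 1.02 − 0.5 × 1.02²] = 4.8 mA.

Triode; I_D = 4.80 mA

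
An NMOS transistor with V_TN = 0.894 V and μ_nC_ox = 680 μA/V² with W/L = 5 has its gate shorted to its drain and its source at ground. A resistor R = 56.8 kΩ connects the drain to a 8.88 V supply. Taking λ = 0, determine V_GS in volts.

With gate tied to drain, V_GS = V_DS ≥ V_GS − V_TN, so the device is in saturation.
k_n = μ_nC_ox · (W/L) = 3.4 mA/V².
KCL at the drain: ½ k_n (V_GS − V_TN)² = (V_DD − V_GS)/R.
Let x = V_GS − 0.894. Then 96.6 x² + x − 7.986 = 0, giving x = 0.282 V (positive root), so V_GS = 1.18 V.
I_D = (V_DD − V_GS)/R = (8.88 − 1.18) / 56.8 = 0.136 mA.

V_GS = 1.18 V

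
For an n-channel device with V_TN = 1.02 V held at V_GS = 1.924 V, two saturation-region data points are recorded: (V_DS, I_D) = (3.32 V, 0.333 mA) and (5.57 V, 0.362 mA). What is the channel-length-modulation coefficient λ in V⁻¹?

λ = 0.0444 V⁻¹

With V_GS fixed, I_D ∝ (1 + λ V_DS) in saturation, so I_D2/I_D1 = (1 + λ V_DS2)/(1 + λ V_DS1).
0.362/0.333 = 1.087 = (1 + 5.57 λ)/(1 + 3.32 λ).
Solving: λ (I_D1 V_DS2 − I_D2 V_DS1) = I_D2 − I_D1, so λ = (0.362 − 0.333) / (0.333 × 5.57 − 0.362 × 3.32) = 0.029 / 0.653 = 0.0444 V⁻¹.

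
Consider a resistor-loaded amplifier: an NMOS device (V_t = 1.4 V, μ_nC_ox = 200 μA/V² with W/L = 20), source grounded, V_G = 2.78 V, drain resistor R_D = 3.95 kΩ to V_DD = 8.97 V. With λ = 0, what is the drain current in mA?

V_GS = V_G = 2.78 V, so V_ov = 2.78 − 1.4 = 1.38 V.
k_n = μ_nC_ox · (W/L) = 4 mA/V².
Assume saturation: I_D = ½ k_n V_ov² = 0.5 × 4 × 1.38² = 3.81 mA, giving V_DS = V_DD − I_D R_D = 8.97 − 3.81 × 3.95 = -6.07 V.
But -6.07 V < V_ov = 1.38 V, so the device is actually in triode.
In triode I_D = k_n[V_ov V_DS − ½ V_DS²] and I_D = (V_DD − V_DS)/R_D. Equating: 7.9 V_DS² − 22.8 V_DS + 8.97 = 0, giving V_DS = 0.47 V (the root below V_ov).
I_D = (8.97 − 0.47) / 3.95 = 2.15 mA.

I_D = 2.15 mA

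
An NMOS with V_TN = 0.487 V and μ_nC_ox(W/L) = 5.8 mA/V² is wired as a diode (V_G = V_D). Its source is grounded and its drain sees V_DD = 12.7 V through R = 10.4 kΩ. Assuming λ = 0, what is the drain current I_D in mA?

With gate tied to drain, V_GS = V_DS ≥ V_GS − V_TN, so the device is in saturation.
KCL at the drain: ½ k_n (V_GS − V_TN)² = (V_DD − V_GS)/R.
Let x = V_GS − 0.487. Then 30.2 x² + x − 12.21 = 0, giving x = 0.62 V (positive root), so V_GS = 1.11 V.
I_D = (V_DD − V_GS)/R = (12.7 − 1.11) / 10.4 = 1.11 mA.

I_D = 1.11 mA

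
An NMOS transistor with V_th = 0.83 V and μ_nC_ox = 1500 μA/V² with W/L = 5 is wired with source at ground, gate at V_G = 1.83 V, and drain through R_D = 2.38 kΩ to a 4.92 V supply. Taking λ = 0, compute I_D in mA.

I_D = 1.94 mA

V_GS = V_G = 1.83 V, so V_ov = 1.83 − 0.83 = 1 V.
k_n = μ_nC_ox · (W/L) = 7.5 mA/V².
Assume saturation: I_D = ½ k_n V_ov² = 0.5 × 7.5 × 1² = 3.75 mA, giving V_DS = V_DD − I_D R_D = 4.92 − 3.75 × 2.38 = -4 V.
But -4 V < V_ov = 1 V, so the device is actually in triode.
In triode I_D = k_n[V_ov V_DS − ½ V_DS²] and I_D = (V_DD − V_DS)/R_D. Equating: 8.92 V_DS² − 18.85 V_DS + 4.92 = 0, giving V_DS = 0.305 V (the root below V_ov).
I_D = (4.92 − 0.305) / 2.38 = 1.94 mA.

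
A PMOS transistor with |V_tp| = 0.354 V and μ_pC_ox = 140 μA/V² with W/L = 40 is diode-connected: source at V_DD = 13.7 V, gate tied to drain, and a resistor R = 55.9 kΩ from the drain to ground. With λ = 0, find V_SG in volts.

V_SG = 0.643 V

With gate tied to drain, V_SG = V_SD ≥ V_SG − |V_tp|, so the device is in saturation.
k_p = μ_pC_ox · (W/L) = 5.6 mA/V².
KCL at the drain: ½ k_p (V_SG − |V_tp|)² = (V_DD − V_SG)/R.
Let x = V_SG − 0.354. Then 157 x² + x − 13.35 = 0, giving x = 0.289 V (positive root), so V_SG = 0.643 V.
I_D = (V_DD − V_SG)/R = (13.7 − 0.643) / 55.9 = 0.234 mA.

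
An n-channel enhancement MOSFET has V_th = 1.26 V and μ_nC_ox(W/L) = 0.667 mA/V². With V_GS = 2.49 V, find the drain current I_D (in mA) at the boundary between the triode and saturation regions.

At the boundary V_DS = V_ov = V_GS − V_th = 2.49 − 1.26 = 1.23 V.
I_D = ½ k_n V_ov² = 0.5 × 0.667 × 1.23² = 0.505 mA.

I_D = 0.505 mA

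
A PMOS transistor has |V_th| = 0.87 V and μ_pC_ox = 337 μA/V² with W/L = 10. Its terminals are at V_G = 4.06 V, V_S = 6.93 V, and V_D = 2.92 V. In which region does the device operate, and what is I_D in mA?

V_SG = V_S − V_G = 6.93 − 4.06 = 2.87 V; V_SD = V_S − V_D = 6.93 − 2.92 = 4.01 V.
k_p = μ_pC_ox · (W/L) = 3.37 mA/V².
V_ov = V_SG − |V_th| = 2.87 − 0.87 = 2 V.
Since V_SD = 4.01 V ≥ V_ov = 2 V, the device is in saturation.
I_D = ½ k_p V_ov² = 0.5 × 3.37 × 2² = 6.74 mA.

Saturation; I_D = 6.74 mA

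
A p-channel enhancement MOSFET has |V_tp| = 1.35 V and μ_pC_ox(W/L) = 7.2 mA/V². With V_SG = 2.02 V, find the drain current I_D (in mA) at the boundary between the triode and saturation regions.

At the boundary V_SD = V_ov = V_SG − |V_tp| = 2.02 − 1.35 = 0.67 V.
I_D = ½ k_p V_ov² = 0.5 × 7.2 × 0.67² = 1.62 mA.

I_D = 1.62 mA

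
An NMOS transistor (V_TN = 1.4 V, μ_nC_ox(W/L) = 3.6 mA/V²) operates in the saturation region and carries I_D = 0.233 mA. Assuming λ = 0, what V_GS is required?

V_GS = 1.76 V

In saturation I_D = ½ k_n (V_GS − V_TN)², so V_GS − V_TN = √(2 I_D / k_n) = √(2 × 0.233 / 3.6) = 0.36 V.
V_GS = 1.4 + 0.36 = 1.76 V.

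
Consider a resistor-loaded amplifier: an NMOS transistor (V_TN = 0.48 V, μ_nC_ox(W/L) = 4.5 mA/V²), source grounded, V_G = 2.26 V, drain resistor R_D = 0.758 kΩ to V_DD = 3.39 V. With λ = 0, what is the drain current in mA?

I_D = 3.74 mA

V_GS = V_G = 2.26 V, so V_ov = 2.26 − 0.48 = 1.78 V.
Assume saturation: I_D = ½ k_n V_ov² = 0.5 × 4.5 × 1.78² = 7.13 mA, giving V_DS = V_DD − I_D R_D = 3.39 − 7.13 × 0.758 = -2.01 V.
But -2.01 V < V_ov = 1.78 V, so the device is actually in triode.
In triode I_D = k_n[V_ov V_DS − ½ V_DS²] and I_D = (V_DD − V_DS)/R_D. Equating: 1.71 V_DS² − 7.072 V_DS + 3.39 = 0, giving V_DS = 0.553 V (the root below V_ov).
I_D = (3.39 − 0.553) / 0.758 = 3.74 mA.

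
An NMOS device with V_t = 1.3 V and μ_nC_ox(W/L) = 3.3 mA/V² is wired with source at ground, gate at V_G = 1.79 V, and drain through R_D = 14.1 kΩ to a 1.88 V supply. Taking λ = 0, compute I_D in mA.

I_D = 0.127 mA

V_GS = V_G = 1.79 V, so V_ov = 1.79 − 1.3 = 0.49 V.
Assume saturation: I_D = ½ k_n V_ov² = 0.5 × 3.3 × 0.49² = 0.396 mA, giving V_DS = V_DD − I_D R_D = 1.88 − 0.396 × 14.1 = -3.71 V.
But -3.71 V < V_ov = 0.49 V, so the device is actually in triode.
In triode I_D = k_n[V_ov V_DS − ½ V_DS²] and I_D = (V_DD − V_DS)/R_D. Equating: 23.3 V_DS² − 23.8 V_DS + 1.88 = 0, giving V_DS = 0.0863 V (the root below V_ov).
I_D = (1.88 − 0.0863) / 14.1 = 0.127 mA.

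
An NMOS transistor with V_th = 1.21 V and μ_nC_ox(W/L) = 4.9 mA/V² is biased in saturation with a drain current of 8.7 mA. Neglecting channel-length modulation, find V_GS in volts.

V_GS = 3.09 V

In saturation I_D = ½ k_n (V_GS − V_th)², so V_GS − V_th = √(2 I_D / k_n) = √(2 × 8.7 / 4.9) = 1.88 V.
V_GS = 1.21 + 1.88 = 3.09 V.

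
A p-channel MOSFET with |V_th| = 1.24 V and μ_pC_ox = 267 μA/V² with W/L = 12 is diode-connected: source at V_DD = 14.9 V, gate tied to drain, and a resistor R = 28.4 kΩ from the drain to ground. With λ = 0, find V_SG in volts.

V_SG = 1.78 V

With gate tied to drain, V_SG = V_SD ≥ V_SG − |V_th|, so the device is in saturation.
k_p = μ_pC_ox · (W/L) = 3.204 mA/V².
KCL at the drain: ½ k_p (V_SG − |V_th|)² = (V_DD − V_SG)/R.
Let x = V_SG − 1.24. Then 45.5 x² + x − 13.66 = 0, giving x = 0.537 V (positive root), so V_SG = 1.78 V.
I_D = (V_DD − V_SG)/R = (14.9 − 1.78) / 28.4 = 0.462 mA.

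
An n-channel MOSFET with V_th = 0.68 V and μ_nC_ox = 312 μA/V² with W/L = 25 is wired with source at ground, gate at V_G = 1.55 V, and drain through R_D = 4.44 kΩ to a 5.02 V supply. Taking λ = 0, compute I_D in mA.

V_GS = V_G = 1.55 V, so V_ov = 1.55 − 0.68 = 0.87 V.
k_n = μ_nC_ox · (W/L) = 7.8 mA/V².
Assume saturation: I_D = ½ k_n V_ov² = 0.5 × 7.8 × 0.87² = 2.95 mA, giving V_DS = V_DD − I_D R_D = 5.02 − 2.95 × 4.44 = -8.09 V.
But -8.09 V < V_ov = 0.87 V, so the device is actually in triode.
In triode I_D = k_n[V_ov V_DS − ½ V_DS²] and I_D = (V_DD − V_DS)/R_D. Equating: 17.3 V_DS² − 31.13 V_DS + 5.02 = 0, giving V_DS = 0.179 V (the root below V_ov).
I_D = (5.02 − 0.179) / 4.44 = 1.09 mA.

I_D = 1.09 mA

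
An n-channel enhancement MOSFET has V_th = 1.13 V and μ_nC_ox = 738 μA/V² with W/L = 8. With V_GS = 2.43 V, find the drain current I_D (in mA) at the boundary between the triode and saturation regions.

At the boundary V_DS = V_ov = V_GS − V_th = 2.43 − 1.13 = 1.3 V.
k_n = μ_nC_ox · (W/L) = 5.904 mA/V².
I_D = ½ k_n V_ov² = 0.5 × 5.904 × 1.3² = 4.99 mA.

I_D = 4.99 mA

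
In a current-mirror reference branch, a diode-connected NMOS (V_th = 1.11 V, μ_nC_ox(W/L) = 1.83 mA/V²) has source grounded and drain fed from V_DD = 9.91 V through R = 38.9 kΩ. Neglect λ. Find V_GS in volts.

V_GS = 1.59 V

With gate tied to drain, V_GS = V_DS ≥ V_GS − V_th, so the device is in saturation.
KCL at the drain: ½ k_n (V_GS − V_th)² = (V_DD − V_GS)/R.
Let x = V_GS − 1.11. Then 35.6 x² + x − 8.8 = 0, giving x = 0.483 V (positive root), so V_GS = 1.59 V.
I_D = (V_DD − V_GS)/R = (9.91 − 1.59) / 38.9 = 0.214 mA.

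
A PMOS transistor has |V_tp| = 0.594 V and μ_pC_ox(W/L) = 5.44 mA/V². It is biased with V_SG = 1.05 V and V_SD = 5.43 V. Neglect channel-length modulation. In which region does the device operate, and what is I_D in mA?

V_ov = V_SG − |V_tp| = 1.05 − 0.594 = 0.456 V.
Since V_SD = 5.43 V ≥ V_ov = 0.456 V, the device is in saturation.
I_D = ½ k_p V_ov² = 0.5 × 5.44 × 0.456² = 0.566 mA.

Saturation; I_D = 0.566 mA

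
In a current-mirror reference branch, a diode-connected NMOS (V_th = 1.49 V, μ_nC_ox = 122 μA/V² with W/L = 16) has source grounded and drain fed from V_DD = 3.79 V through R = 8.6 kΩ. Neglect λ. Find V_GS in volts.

With gate tied to drain, V_GS = V_DS ≥ V_GS − V_th, so the device is in saturation.
k_n = μ_nC_ox · (W/L) = 1.952 mA/V².
KCL at the drain: ½ k_n (V_GS − V_th)² = (V_DD − V_GS)/R.
Let x = V_GS − 1.49. Then 8.39 x² + x − 2.3 = 0, giving x = 0.467 V (positive root), so V_GS = 1.96 V.
I_D = (V_DD − V_GS)/R = (3.79 − 1.96) / 8.6 = 0.213 mA.

V_GS = 1.96 V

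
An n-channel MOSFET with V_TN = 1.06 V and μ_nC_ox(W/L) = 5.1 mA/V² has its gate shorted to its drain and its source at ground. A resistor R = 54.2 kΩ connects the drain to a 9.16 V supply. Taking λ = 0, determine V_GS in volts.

V_GS = 1.30 V

With gate tied to drain, V_GS = V_DS ≥ V_GS − V_TN, so the device is in saturation.
KCL at the drain: ½ k_n (V_GS − V_TN)² = (V_DD − V_GS)/R.
Let x = V_GS − 1.06. Then 138 x² + x − 8.1 = 0, giving x = 0.238 V (positive root), so V_GS = 1.3 V.
I_D = (V_DD − V_GS)/R = (9.16 − 1.3) / 54.2 = 0.145 mA.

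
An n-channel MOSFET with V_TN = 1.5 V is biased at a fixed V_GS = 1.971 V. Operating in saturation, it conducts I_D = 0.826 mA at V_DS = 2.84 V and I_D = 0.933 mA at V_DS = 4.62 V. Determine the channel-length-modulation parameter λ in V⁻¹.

λ = 0.0917 V⁻¹

With V_GS fixed, I_D ∝ (1 + λ V_DS) in saturation, so I_D2/I_D1 = (1 + λ V_DS2)/(1 + λ V_DS1).
0.933/0.826 = 1.13 = (1 + 4.62 λ)/(1 + 2.84 λ).
Solving: λ (I_D1 V_DS2 − I_D2 V_DS1) = I_D2 − I_D1, so λ = (0.933 − 0.826) / (0.826 × 4.62 − 0.933 × 2.84) = 0.107 / 1.17 = 0.0917 V⁻¹.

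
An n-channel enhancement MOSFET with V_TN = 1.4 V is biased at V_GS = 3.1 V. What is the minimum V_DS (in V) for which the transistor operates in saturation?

V_DS,sat = 1.70 V

The boundary between triode and saturation is V_DS = V_GS − V_TN = V_ov.
V_ov = 3.1 − 1.4 = 1.7 V.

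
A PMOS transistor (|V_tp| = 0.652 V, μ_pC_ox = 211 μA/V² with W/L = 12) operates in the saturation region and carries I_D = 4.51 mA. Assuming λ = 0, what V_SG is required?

k_p = μ_pC_ox · (W/L) = 2.532 mA/V².
In saturation I_D = ½ k_p (V_SG − |V_tp|)², so V_SG − |V_tp| = √(2 I_D / k_p) = √(2 × 4.51 / 2.532) = 1.89 V.
V_SG = 0.652 + 1.89 = 2.54 V.

V_SG = 2.54 V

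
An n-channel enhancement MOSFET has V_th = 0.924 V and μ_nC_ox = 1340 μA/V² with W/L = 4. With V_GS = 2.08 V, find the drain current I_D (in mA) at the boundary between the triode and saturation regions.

At the boundary V_DS = V_ov = V_GS − V_th = 2.08 − 0.924 = 1.16 V.
k_n = μ_nC_ox · (W/L) = 5.36 mA/V².
I_D = ½ k_n V_ov² = 0.5 × 5.36 × 1.16² = 3.58 mA.

I_D = 3.58 mA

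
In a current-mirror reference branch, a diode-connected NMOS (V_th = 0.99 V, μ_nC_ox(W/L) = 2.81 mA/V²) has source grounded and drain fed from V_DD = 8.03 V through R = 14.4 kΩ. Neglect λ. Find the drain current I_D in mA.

With gate tied to drain, V_GS = V_DS ≥ V_GS − V_th, so the device is in saturation.
KCL at the drain: ½ k_n (V_GS − V_th)² = (V_DD − V_GS)/R.
Let x = V_GS − 0.99. Then 20.2 x² + x − 7.04 = 0, giving x = 0.566 V (positive root), so V_GS = 1.56 V.
I_D = (V_DD − V_GS)/R = (8.03 − 1.56) / 14.4 = 0.45 mA.

I_D = 0.450 mA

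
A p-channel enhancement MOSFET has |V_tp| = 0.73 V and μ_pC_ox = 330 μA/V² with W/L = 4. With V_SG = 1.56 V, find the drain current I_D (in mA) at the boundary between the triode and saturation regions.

At the boundary V_SD = V_ov = V_SG − |V_tp| = 1.56 − 0.73 = 0.83 V.
k_p = μ_pC_ox · (W/L) = 1.32 mA/V².
I_D = ½ k_p V_ov² = 0.5 × 1.32 × 0.83² = 0.455 mA.

I_D = 0.455 mA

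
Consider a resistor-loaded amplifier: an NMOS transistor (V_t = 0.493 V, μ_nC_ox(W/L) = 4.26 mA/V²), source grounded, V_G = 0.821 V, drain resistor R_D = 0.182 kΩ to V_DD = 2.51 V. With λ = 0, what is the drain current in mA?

I_D = 0.229 mA

V_GS = V_G = 0.821 V, so V_ov = 0.821 − 0.493 = 0.328 V.
Assume saturation: I_D = ½ k_n V_ov² = 0.5 × 4.26 × 0.328² = 0.229 mA, giving V_DS = V_DD − I_D R_D = 2.51 − 0.229 × 0.182 = 2.47 V.
V_DS = 2.47 V ≥ V_ov = 0.328 V, confirming saturation.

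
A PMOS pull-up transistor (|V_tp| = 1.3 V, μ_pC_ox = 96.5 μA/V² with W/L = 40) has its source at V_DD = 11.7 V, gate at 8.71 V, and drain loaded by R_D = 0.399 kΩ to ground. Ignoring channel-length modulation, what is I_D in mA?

V_SG = V_DD − V_G = 11.7 − 8.71 = 2.99 V, so V_ov = 2.99 − 1.3 = 1.69 V.
k_p = μ_pC_ox · (W/L) = 3.86 mA/V².
Assume saturation: I_D = ½ k_p V_ov² = 0.5 × 3.86 × 1.69² = 5.51 mA, giving V_SD = V_DD − I_D R_D = 11.7 − 5.51 × 0.399 = 9.5 V.
V_SD = 9.5 V ≥ V_ov = 1.69 V, confirming saturation.

I_D = 5.51 mA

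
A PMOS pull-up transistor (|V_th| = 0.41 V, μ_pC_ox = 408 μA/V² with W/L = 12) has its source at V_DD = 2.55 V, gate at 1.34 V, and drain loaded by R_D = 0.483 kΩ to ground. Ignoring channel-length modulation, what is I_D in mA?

I_D = 1.57 mA

V_SG = V_DD − V_G = 2.55 − 1.34 = 1.21 V, so V_ov = 1.21 − 0.41 = 0.8 V.
k_p = μ_pC_ox · (W/L) = 4.896 mA/V².
Assume saturation: I_D = ½ k_p V_ov² = 0.5 × 4.896 × 0.8² = 1.57 mA, giving V_SD = V_DD − I_D R_D = 2.55 − 1.57 × 0.483 = 1.79 V.
V_SD = 1.79 V ≥ V_ov = 0.8 V, confirming saturation.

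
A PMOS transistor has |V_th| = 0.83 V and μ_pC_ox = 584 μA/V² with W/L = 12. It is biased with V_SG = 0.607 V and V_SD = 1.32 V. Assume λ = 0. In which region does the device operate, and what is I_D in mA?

V_SG = 0.607 V < |V_th| = 0.83 V, so the transistor is in cutoff.

Cutoff; I_D = 0 mA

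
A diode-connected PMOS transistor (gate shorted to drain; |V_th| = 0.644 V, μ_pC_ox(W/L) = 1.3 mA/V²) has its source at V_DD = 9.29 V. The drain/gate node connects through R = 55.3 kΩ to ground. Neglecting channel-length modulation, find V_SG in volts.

With gate tied to drain, V_SG = V_SD ≥ V_SG − |V_th|, so the device is in saturation.
KCL at the drain: ½ k_p (V_SG − |V_th|)² = (V_DD − V_SG)/R.
Let x = V_SG − 0.644. Then 35.9 x² + x − 8.646 = 0, giving x = 0.477 V (positive root), so V_SG = 1.12 V.
I_D = (V_DD − V_SG)/R = (9.29 − 1.12) / 55.3 = 0.148 mA.

V_SG = 1.12 V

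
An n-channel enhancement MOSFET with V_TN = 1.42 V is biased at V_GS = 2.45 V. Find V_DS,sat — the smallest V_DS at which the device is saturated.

V_DS,sat = 1.03 V

The boundary between triode and saturation is V_DS = V_GS − V_TN = V_ov.
V_ov = 2.45 − 1.42 = 1.03 V.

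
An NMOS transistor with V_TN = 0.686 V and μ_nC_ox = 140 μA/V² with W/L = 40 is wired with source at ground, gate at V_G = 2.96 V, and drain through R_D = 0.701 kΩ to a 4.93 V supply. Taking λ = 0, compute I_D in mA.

V_GS = V_G = 2.96 V, so V_ov = 2.96 − 0.686 = 2.27 V.
k_n = μ_nC_ox · (W/L) = 5.6 mA/V².
Assume saturation: I_D = ½ k_n V_ov² = 0.5 × 5.6 × 2.27² = 14.5 mA, giving V_DS = V_DD − I_D R_D = 4.93 − 14.5 × 0.701 = -5.22 V.
But -5.22 V < V_ov = 2.27 V, so the device is actually in triode.
In triode I_D = k_n[V_ov V_DS − ½ V_DS²] and I_D = (V_DD − V_DS)/R_D. Equating: 1.96 V_DS² − 9.927 V_DS + 4.93 = 0, giving V_DS = 0.558 V (the root below V_ov).
I_D = (4.93 − 0.558) / 0.701 = 6.24 mA.

I_D = 6.24 mA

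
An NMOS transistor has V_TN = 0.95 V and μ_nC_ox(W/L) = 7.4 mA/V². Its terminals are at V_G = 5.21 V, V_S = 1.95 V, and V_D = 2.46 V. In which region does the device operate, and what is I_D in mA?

V_GS = V_G − V_S = 5.21 − 1.95 = 3.26 V; V_DS = V_D − V_S = 2.46 − 1.95 = 0.51 V.
V_ov = V_GS − V_TN = 3.26 − 0.95 = 2.31 V.
Since V_DS = 0.51 V < V_ov = 2.31 V, the device is in the triode region.
I_D = k_n [V_ov · V_DS − ½ V_DS²] = 7.4 × [2.31 × 0.51 − 0.5 × 0.51²] = 7.76 mA.

Triode; I_D = 7.76 mA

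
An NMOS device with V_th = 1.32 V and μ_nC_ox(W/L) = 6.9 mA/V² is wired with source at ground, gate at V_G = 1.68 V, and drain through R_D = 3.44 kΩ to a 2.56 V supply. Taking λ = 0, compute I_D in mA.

V_GS = V_G = 1.68 V, so V_ov = 1.68 − 1.32 = 0.36 V.
Assume saturation: I_D = ½ k_n V_ov² = 0.5 × 6.9 × 0.36² = 0.447 mA, giving V_DS = V_DD − I_D R_D = 2.56 − 0.447 × 3.44 = 1.02 V.
V_DS = 1.02 V ≥ V_ov = 0.36 V, confirming saturation.

I_D = 0.447 mA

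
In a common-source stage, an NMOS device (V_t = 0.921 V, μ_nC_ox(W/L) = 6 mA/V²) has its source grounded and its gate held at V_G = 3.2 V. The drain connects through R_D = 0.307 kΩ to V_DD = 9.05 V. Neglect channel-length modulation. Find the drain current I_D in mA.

V_GS = V_G = 3.2 V, so V_ov = 3.2 − 0.921 = 2.28 V.
Assume saturation: I_D = ½ k_n V_ov² = 0.5 × 6 × 2.28² = 15.6 mA, giving V_DS = V_DD − I_D R_D = 9.05 − 15.6 × 0.307 = 4.27 V.
V_DS = 4.27 V ≥ V_ov = 2.28 V, confirming saturation.

I_D = 15.6 mA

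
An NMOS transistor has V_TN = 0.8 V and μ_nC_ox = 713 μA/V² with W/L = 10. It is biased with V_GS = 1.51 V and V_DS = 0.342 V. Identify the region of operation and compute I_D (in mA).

k_n = μ_nC_ox · (W/L) = 7.13 mA/V².
V_ov = V_GS − V_TN = 1.51 − 0.8 = 0.71 V.
Since V_DS = 0.342 V < V_ov = 0.71 V, the device is in the triode region.
I_D = k_n [V_ov · V_DS − ½ V_DS²] = 7.13 × [0.71 × 0.342 − 0.5 × 0.342²] = 1.31 mA.

Triode; I_D = 1.31 mA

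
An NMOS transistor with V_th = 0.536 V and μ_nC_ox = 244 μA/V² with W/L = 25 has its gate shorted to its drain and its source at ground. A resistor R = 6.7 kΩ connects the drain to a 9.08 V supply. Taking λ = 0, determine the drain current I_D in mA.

With gate tied to drain, V_GS = V_DS ≥ V_GS − V_th, so the device is in saturation.
k_n = μ_nC_ox · (W/L) = 6.1 mA/V².
KCL at the drain: ½ k_n (V_GS − V_th)² = (V_DD − V_GS)/R.
Let x = V_GS − 0.536. Then 20.4 x² + x − 8.544 = 0, giving x = 0.623 V (positive root), so V_GS = 1.16 V.
I_D = (V_DD − V_GS)/R = (9.08 − 1.16) / 6.7 = 1.18 mA.

I_D = 1.18 mA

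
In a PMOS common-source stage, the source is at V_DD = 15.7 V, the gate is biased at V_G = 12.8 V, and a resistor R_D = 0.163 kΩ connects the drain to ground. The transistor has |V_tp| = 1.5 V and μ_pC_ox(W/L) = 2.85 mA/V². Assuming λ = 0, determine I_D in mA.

V_SG = V_DD − V_G = 15.7 − 12.8 = 2.9 V, so V_ov = 2.9 − 1.5 = 1.4 V.
Assume saturation: I_D = ½ k_p V_ov² = 0.5 × 2.85 × 1.4² = 2.79 mA, giving V_SD = V_DD − I_D R_D = 15.7 − 2.79 × 0.163 = 15.2 V.
V_SD = 15.2 V ≥ V_ov = 1.4 V, confirming saturation.

I_D = 2.79 mA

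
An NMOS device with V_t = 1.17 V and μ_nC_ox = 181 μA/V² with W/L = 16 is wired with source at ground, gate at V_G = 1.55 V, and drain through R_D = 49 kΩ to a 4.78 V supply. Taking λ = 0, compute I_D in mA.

I_D = 0.0955 mA

V_GS = V_G = 1.55 V, so V_ov = 1.55 − 1.17 = 0.38 V.
k_n = μ_nC_ox · (W/L) = 2.896 mA/V².
Assume saturation: I_D = ½ k_n V_ov² = 0.5 × 2.896 × 0.38² = 0.209 mA, giving V_DS = V_DD − I_D R_D = 4.78 − 0.209 × 49 = -5.47 V.
But -5.47 V < V_ov = 0.38 V, so the device is actually in triode.
In triode I_D = k_n[V_ov V_DS − ½ V_DS²] and I_D = (V_DD − V_DS)/R_D. Equating: 71 V_DS² − 54.92 V_DS + 4.78 = 0, giving V_DS = 0.0999 V (the root below V_ov).
I_D = (4.78 − 0.0999) / 49 = 0.0955 mA.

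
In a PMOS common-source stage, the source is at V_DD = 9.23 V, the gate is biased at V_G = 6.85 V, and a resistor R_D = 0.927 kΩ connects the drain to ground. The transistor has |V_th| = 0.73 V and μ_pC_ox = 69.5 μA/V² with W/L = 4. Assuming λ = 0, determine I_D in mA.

I_D = 0.378 mA

V_SG = V_DD − V_G = 9.23 − 6.85 = 2.38 V, so V_ov = 2.38 − 0.73 = 1.65 V.
k_p = μ_pC_ox · (W/L) = 0.278 mA/V².
Assume saturation: I_D = ½ k_p V_ov² = 0.5 × 0.278 × 1.65² = 0.378 mA, giving V_SD = V_DD − I_D R_D = 9.23 − 0.378 × 0.927 = 8.88 V.
V_SD = 8.88 V ≥ V_ov = 1.65 V, confirming saturation.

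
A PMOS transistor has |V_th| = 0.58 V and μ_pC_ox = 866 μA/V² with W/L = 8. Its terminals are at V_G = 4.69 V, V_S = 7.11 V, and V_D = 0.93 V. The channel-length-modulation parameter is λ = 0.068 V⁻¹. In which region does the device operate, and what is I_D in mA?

V_SG = V_S − V_G = 7.11 − 4.69 = 2.42 V; V_SD = V_S − V_D = 7.11 − 0.93 = 6.18 V.
k_p = μ_pC_ox · (W/L) = 6.928 mA/V².
V_ov = V_SG − |V_th| = 2.42 − 0.58 = 1.84 V.
Since V_SD = 6.18 V ≥ V_ov = 1.84 V, the device is in saturation.
I_D = ½ k_p V_ov² (1 + λ V_SD) = 0.5 × 6.928 × 1.84² × (1 + 0.068 × 6.18) = 16.7 mA.

Saturation; I_D = 16.7 mA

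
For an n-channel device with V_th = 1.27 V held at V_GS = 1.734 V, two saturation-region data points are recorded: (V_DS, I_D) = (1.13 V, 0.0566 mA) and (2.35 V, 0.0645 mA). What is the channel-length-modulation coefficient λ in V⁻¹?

λ = 0.131 V⁻¹

With V_GS fixed, I_D ∝ (1 + λ V_DS) in saturation, so I_D2/I_D1 = (1 + λ V_DS2)/(1 + λ V_DS1).
0.0645/0.0566 = 1.14 = (1 + 2.35 λ)/(1 + 1.13 λ).
Solving: λ (I_D1 V_DS2 − I_D2 V_DS1) = I_D2 − I_D1, so λ = (0.0645 − 0.0566) / (0.0566 × 2.35 − 0.0645 × 1.13) = 0.0079 / 0.0601 = 0.131 V⁻¹.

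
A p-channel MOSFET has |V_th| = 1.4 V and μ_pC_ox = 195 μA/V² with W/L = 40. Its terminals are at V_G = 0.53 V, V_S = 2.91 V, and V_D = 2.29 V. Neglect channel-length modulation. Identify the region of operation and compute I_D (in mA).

V_SG = V_S − V_G = 2.91 − 0.53 = 2.38 V; V_SD = V_S − V_D = 2.91 − 2.29 = 0.62 V.
k_p = μ_pC_ox · (W/L) = 7.8 mA/V².
V_ov = V_SG − |V_th| = 2.38 − 1.4 = 0.98 V.
Since V_SD = 0.62 V < V_ov = 0.98 V, the device is in the triode region.
I_D = k_p [V_ov · V_SD − ½ V_SD²] = 7.8 × [0.98 × 0.62 − 0.5 × 0.62²] = 3.24 mA.

Triode; I_D = 3.24 mA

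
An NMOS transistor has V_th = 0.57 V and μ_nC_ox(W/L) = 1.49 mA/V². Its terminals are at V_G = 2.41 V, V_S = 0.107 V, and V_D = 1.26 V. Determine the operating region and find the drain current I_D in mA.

Triode; I_D = 1.99 mA

V_GS = V_G − V_S = 2.41 − 0.107 = 2.3 V; V_DS = V_D − V_S = 1.26 − 0.107 = 1.15 V.
V_ov = V_GS − V_th = 2.3 − 0.57 = 1.73 V.
Since V_DS = 1.15 V < V_ov = 1.73 V, the device is in the triode region.
I_D = k_n [V_ov · V_DS − ½ V_DS²] = 1.49 × [1.73 × 1.15 − 0.5 × 1.15²] = 1.99 mA.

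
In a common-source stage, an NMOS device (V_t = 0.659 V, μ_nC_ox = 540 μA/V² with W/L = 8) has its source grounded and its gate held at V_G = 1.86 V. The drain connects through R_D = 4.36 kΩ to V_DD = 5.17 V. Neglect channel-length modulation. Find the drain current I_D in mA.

V_GS = V_G = 1.86 V, so V_ov = 1.86 − 0.659 = 1.2 V.
k_n = μ_nC_ox · (W/L) = 4.32 mA/V².
Assume saturation: I_D = ½ k_n V_ov² = 0.5 × 4.32 × 1.2² = 3.12 mA, giving V_DS = V_DD − I_D R_D = 5.17 − 3.12 × 4.36 = -8.41 V.
But -8.41 V < V_ov = 1.2 V, so the device is actually in triode.
In triode I_D = k_n[V_ov V_DS − ½ V_DS²] and I_D = (V_DD − V_DS)/R_D. Equating: 9.42 V_DS² − 23.62 V_DS + 5.17 = 0, giving V_DS = 0.242 V (the root below V_ov).
I_D = (5.17 − 0.242) / 4.36 = 1.13 mA.

I_D = 1.13 mA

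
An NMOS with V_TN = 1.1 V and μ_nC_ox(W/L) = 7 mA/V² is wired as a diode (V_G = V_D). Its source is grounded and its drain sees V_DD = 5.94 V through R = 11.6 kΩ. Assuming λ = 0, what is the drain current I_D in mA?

With gate tied to drain, V_GS = V_DS ≥ V_GS − V_TN, so the device is in saturation.
KCL at the drain: ½ k_n (V_GS − V_TN)² = (V_DD − V_GS)/R.
Let x = V_GS − 1.1. Then 40.6 x² + x − 4.84 = 0, giving x = 0.333 V (positive root), so V_GS = 1.43 V.
I_D = (V_DD − V_GS)/R = (5.94 − 1.43) / 11.6 = 0.389 mA.

I_D = 0.389 mA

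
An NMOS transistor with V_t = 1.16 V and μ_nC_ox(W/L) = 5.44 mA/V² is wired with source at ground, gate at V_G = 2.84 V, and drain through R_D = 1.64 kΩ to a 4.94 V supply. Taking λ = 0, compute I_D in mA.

I_D = 2.80 mA

V_GS = V_G = 2.84 V, so V_ov = 2.84 − 1.16 = 1.68 V.
Assume saturation: I_D = ½ k_n V_ov² = 0.5 × 5.44 × 1.68² = 7.68 mA, giving V_DS = V_DD − I_D R_D = 4.94 − 7.68 × 1.64 = -7.65 V.
But -7.65 V < V_ov = 1.68 V, so the device is actually in triode.
In triode I_D = k_n[V_ov V_DS − ½ V_DS²] and I_D = (V_DD − V_DS)/R_D. Equating: 4.46 V_DS² − 15.99 V_DS + 4.94 = 0, giving V_DS = 0.342 V (the root below V_ov).
I_D = (4.94 − 0.342) / 1.64 = 2.8 mA.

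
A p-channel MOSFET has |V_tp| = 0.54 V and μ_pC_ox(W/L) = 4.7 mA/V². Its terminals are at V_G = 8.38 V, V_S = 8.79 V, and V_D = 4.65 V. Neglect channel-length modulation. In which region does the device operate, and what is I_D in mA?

V_SG = V_S − V_G = 8.79 − 8.38 = 0.41 V; V_SD = V_S − V_D = 8.79 − 4.65 = 4.14 V.
V_SG = 0.41 V < |V_tp| = 0.54 V, so the transistor is in cutoff.

Cutoff; I_D = 0 mA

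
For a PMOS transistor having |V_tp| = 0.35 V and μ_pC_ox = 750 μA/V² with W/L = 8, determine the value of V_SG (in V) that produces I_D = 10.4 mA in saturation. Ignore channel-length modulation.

V_SG = 2.21 V

k_p = μ_pC_ox · (W/L) = 6 mA/V².
In saturation I_D = ½ k_p (V_SG − |V_tp|)², so V_SG − |V_tp| = √(2 I_D / k_p) = √(2 × 10.4 / 6) = 1.86 V.
V_SG = 0.35 + 1.86 = 2.21 V.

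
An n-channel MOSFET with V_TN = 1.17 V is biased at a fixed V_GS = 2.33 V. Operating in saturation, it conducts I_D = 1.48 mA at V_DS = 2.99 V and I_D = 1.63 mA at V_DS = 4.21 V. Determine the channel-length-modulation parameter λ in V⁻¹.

λ = 0.111 V⁻¹

With V_GS fixed, I_D ∝ (1 + λ V_DS) in saturation, so I_D2/I_D1 = (1 + λ V_DS2)/(1 + λ V_DS1).
1.63/1.48 = 1.101 = (1 + 4.21 λ)/(1 + 2.99 λ).
Solving: λ (I_D1 V_DS2 − I_D2 V_DS1) = I_D2 − I_D1, so λ = (1.63 − 1.48) / (1.48 × 4.21 − 1.63 × 2.99) = 0.15 / 1.36 = 0.111 V⁻¹.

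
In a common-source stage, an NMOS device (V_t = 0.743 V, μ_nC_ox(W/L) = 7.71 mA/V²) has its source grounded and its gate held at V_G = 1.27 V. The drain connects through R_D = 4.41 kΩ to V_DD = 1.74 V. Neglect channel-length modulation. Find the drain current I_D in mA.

I_D = 0.372 mA

V_GS = V_G = 1.27 V, so V_ov = 1.27 − 0.743 = 0.527 V.
Assume saturation: I_D = ½ k_n V_ov² = 0.5 × 7.71 × 0.527² = 1.07 mA, giving V_DS = V_DD − I_D R_D = 1.74 − 1.07 × 4.41 = -2.98 V.
But -2.98 V < V_ov = 0.527 V, so the device is actually in triode.
In triode I_D = k_n[V_ov V_DS − ½ V_DS²] and I_D = (V_DD − V_DS)/R_D. Equating: 17 V_DS² − 18.92 V_DS + 1.74 = 0, giving V_DS = 0.101 V (the root below V_ov).
I_D = (1.74 − 0.101) / 4.41 = 0.372 mA.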